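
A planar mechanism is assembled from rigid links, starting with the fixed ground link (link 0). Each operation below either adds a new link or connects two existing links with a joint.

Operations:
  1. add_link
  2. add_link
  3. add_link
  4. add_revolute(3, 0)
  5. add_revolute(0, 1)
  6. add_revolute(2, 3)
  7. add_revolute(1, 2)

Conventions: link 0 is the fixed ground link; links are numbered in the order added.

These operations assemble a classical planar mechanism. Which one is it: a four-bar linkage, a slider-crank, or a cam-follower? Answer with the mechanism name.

links: 4 (incl. ground); joints: 4 revolute, 0 prismatic, 0 higher (cam) pair, forming one closed loop
4 links in a single 4R loop → four-bar linkage

four-bar linkage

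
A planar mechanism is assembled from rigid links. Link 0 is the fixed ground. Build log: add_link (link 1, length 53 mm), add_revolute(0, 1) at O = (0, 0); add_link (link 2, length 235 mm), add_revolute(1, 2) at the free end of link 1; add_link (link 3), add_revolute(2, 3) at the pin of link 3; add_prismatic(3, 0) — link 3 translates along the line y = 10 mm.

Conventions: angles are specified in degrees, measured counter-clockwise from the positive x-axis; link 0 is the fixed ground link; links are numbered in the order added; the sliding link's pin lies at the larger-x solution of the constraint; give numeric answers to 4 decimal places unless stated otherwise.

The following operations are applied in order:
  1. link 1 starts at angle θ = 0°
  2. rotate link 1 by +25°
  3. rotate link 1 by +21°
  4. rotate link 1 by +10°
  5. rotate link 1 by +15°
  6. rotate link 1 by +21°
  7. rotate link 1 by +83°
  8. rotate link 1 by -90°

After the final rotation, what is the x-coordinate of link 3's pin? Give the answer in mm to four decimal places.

geometry: r = 53 mm, L = 235 mm, e = 10 mm; θ starts at 0°
rotate link 1 by +25°: θ ← 0° +25° = 25°
rotate link 1 by +21°: θ ← 25° +21° = 46°
rotate link 1 by +10°: θ ← 46° +10° = 56°
rotate link 1 by +15°: θ ← 56° +15° = 71°
rotate link 1 by +21°: θ ← 71° +21° = 92°
rotate link 1 by +83°: θ ← 92° +83° = 175°
rotate link 1 by -90°: θ ← 175° -90° = 85°
crank pin P = (r cos θ, r sin θ) = (4.619254, 52.798319)
h = r sin θ − e = 52.798319 − 10 = 42.798319
x = r cos θ + √(L² − h²) = 4.619254 + 231.069911 = 235.689166

235.6892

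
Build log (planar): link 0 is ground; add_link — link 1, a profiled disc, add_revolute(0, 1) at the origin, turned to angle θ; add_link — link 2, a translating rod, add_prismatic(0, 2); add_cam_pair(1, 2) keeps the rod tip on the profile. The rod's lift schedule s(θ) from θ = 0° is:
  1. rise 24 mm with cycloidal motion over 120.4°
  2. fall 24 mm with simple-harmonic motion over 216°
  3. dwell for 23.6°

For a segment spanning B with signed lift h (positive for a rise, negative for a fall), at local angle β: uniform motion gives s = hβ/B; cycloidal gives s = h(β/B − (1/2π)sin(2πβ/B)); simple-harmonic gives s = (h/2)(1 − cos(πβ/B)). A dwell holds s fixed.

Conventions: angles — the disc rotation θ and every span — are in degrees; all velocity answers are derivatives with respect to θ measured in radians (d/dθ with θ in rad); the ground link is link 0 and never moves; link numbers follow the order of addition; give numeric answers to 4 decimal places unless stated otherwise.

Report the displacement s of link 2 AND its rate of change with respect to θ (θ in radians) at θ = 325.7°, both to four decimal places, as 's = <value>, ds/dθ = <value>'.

seg 1 [0°–120.4°] cycloidal, h=24: full span → s += 24 → s = 24.0000
seg 2 [120.4°–336.4°] simple-harmonic, h=-24: θ=325.7° here. β=205.3, B=216. -24/2·(1 − cos(π·0.9505)) = -23.8550 → s = 0.1450
velocity in seg [120.4°–336.4°] (simple-harmonic), θ in radians: β = 205.3° = 3.5832 rad, B = 216° = 3.7699 rad; ds/dθ = (πh/(2B)) sin(πβ/B) = (π·(-24)/(2·3.7699)) sin(π·0.9505) = -1.549978 mm/rad

s = 0.1450, ds/dθ = -1.5500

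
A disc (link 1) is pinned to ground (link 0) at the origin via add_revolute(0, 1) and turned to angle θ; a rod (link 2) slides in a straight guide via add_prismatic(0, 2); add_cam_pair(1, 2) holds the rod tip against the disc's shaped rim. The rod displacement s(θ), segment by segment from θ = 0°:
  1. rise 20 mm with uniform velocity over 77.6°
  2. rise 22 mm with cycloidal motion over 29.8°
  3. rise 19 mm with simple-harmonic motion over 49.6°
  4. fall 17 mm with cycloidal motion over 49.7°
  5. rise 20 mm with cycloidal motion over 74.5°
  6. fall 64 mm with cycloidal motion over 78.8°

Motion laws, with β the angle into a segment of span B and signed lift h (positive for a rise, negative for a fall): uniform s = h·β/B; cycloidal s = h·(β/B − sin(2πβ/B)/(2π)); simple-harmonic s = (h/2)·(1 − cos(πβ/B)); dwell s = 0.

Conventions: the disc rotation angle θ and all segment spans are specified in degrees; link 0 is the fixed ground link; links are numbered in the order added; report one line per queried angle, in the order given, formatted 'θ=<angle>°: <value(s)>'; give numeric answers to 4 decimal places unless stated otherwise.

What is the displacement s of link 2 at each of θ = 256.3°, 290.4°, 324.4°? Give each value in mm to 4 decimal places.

segment 1 (0° to 77.6°, uniform, h = 20) is passed completely: s = 0.0000 + (20) = 20.0000
segment 2 (77.6° to 107.4°, cycloidal, h = 22) is passed completely: s = 20.0000 + (22) = 42.0000
segment 3 (107.4° to 157°, simple-harmonic, h = 19) is passed completely: s = 42.0000 + (19) = 61.0000
segment 4 (157° to 206.7°, cycloidal, h = -17) is passed completely: s = 61.0000 + (-17) = 44.0000
θ = 256.3° falls in segment 5 (206.7° to 281.2°, cycloidal, h = 20): β = 256.3 − 206.7 = 49.6°, B = 74.5°; Δs = 20·(0.6658 − sin(2π·0.6658)/(2π)) = 16.0631; s = 44.0000 + 16.0631 = 60.0631
segment 5 (206.7° to 281.2°, cycloidal, h = 20) is passed completely: s = 44.0000 + (20) = 64.0000
θ = 290.4° falls in segment 6 (281.2° to 360°, cycloidal, h = -64): β = 290.4 − 281.2 = 9.2°, B = 78.8°; Δs = -64·(0.1168 − sin(2π·0.1168)/(2π)) = -0.6523; s = 64.0000 − 0.6523 = 63.3477
θ = 324.4° falls in segment 6 (281.2° to 360°, cycloidal, h = -64): β = 324.4 − 281.2 = 43.2°, B = 78.8°; Δs = -64·(0.5482 − sin(2π·0.5482)/(2π)) = -38.1256; s = 64.0000 − 38.1256 = 25.8744

θ=256.3°: 60.0631
θ=290.4°: 63.3477
θ=324.4°: 25.8744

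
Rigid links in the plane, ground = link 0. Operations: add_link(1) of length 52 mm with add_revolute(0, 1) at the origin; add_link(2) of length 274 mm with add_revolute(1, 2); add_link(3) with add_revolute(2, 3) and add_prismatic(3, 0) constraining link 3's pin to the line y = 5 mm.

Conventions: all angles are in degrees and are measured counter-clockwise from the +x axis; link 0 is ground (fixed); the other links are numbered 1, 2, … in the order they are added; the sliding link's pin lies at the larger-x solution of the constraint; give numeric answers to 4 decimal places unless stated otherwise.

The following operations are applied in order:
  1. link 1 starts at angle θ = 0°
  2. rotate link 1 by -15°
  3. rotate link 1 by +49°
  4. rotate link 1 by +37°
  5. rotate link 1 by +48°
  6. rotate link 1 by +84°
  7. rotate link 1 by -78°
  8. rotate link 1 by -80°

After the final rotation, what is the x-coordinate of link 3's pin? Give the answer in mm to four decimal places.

geometry: r = 52 mm, L = 274 mm, e = 5 mm; θ starts at 0°
rotate link 1 by -15°: θ ← 0° -15° = -15°
rotate link 1 by +49°: θ ← -15° +49° = 34°
rotate link 1 by +37°: θ ← 34° +37° = 71°
rotate link 1 by +48°: θ ← 71° +48° = 119°
rotate link 1 by +84°: θ ← 119° +84° = 203°
rotate link 1 by -78°: θ ← 203° -78° = 125°
rotate link 1 by -80°: θ ← 125° -80° = 45°
crank pin P = (r cos θ, r sin θ) = (36.769553, 36.769553)
h = r sin θ − e = 36.769553 − 5 = 31.769553
x = r cos θ + √(L² − h²) = 36.769553 + 272.151971 = 308.921524

308.9215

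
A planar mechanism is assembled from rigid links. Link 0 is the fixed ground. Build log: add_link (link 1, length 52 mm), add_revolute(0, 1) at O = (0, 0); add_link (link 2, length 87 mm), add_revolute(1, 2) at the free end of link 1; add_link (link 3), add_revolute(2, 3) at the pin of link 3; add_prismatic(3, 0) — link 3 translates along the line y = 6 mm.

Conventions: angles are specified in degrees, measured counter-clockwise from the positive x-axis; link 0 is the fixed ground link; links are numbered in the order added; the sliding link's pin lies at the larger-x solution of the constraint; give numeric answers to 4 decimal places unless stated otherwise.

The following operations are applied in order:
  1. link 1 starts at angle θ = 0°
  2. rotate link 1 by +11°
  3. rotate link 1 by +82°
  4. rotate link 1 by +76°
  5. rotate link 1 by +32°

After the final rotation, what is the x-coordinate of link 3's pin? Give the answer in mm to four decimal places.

geometry: r = 52 mm, L = 87 mm, e = 6 mm; θ starts at 0°
rotate link 1 by +11°: θ ← 0° +11° = 11°
rotate link 1 by +82°: θ ← 11° +82° = 93°
rotate link 1 by +76°: θ ← 93° +76° = 169°
rotate link 1 by +32°: θ ← 169° +32° = 201°
crank pin P = (r cos θ, r sin θ) = (-48.546182, -18.635133)
h = r sin θ − e = -18.635133 − 6 = -24.635133
x = r cos θ + √(L² − h²) = -48.546182 + 83.439261 = 34.893078

34.8931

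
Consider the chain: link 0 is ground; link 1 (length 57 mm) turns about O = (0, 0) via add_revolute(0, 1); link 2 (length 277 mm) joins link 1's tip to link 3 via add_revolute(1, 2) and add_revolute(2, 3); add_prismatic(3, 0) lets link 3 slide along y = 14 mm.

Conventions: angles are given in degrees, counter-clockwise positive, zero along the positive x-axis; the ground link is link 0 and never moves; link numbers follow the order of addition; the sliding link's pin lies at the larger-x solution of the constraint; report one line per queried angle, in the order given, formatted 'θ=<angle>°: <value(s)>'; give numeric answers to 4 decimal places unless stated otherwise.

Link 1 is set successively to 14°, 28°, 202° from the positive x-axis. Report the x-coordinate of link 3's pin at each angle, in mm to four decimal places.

geometry: r = 57 mm, L = 277 mm, e = 14 mm
θ=14°: crank pin P = (r cos θ, r sin θ) = (55.306856, 13.789548)
θ=14°: h = r sin θ − e = 13.789548 − 14 = -0.210452
θ=14°: x = r cos θ + √(L² − h²) = 55.306856 + 276.999920 = 332.306776
θ=28°: crank pin P = (r cos θ, r sin θ) = (50.328013, 26.759879)
θ=28°: h = r sin θ − e = 26.759879 − 14 = 12.759879
θ=28°: x = r cos θ + √(L² − h²) = 50.328013 + 276.705955 = 327.033968
θ=202°: crank pin P = (r cos θ, r sin θ) = (-52.849480, -21.352576)
θ=202°: h = r sin θ − e = -21.352576 − 14 = -35.352576
θ=202°: x = r cos θ + √(L² − h²) = -52.849480 + 274.734773 = 221.885293

θ=14°: 332.3068
θ=28°: 327.0340
θ=202°: 221.8853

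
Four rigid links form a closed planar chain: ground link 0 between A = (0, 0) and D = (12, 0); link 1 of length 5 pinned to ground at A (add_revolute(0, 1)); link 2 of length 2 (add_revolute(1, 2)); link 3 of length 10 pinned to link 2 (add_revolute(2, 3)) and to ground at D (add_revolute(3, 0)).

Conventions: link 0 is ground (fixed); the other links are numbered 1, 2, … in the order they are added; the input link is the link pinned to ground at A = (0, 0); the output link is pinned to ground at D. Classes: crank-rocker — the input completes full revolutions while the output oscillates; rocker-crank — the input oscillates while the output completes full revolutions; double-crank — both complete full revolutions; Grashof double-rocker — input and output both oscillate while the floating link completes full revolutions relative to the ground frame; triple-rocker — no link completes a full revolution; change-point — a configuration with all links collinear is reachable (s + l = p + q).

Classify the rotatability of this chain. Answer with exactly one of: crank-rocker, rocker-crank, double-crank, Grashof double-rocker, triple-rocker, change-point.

lengths: ground=12, input=5, coupler=2, output=10
sorted: s=2 (shortest), l=12 (longest), p+q=15
s + l = 14 vs p + q = 15
s + l < p + q (Grashof) with shortest = coupler link → Grashof double-rocker

Grashof double-rocker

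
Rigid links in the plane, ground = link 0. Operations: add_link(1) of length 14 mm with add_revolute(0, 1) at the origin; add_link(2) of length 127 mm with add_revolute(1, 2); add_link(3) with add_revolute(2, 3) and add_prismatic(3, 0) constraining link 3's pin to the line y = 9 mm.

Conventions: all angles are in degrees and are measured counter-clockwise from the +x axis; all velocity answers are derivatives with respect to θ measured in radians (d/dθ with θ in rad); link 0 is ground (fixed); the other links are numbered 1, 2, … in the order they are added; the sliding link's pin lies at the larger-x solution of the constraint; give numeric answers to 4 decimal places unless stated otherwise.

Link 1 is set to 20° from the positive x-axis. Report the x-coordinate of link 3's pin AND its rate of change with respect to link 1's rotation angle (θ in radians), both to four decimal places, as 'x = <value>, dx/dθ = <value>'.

geometry: r = 14 mm, L = 127 mm, e = 9 mm
crank pin P = (r cos θ, r sin θ) = (13.155697, 4.788282)
h = r sin θ − e = 4.788282 − 9 = -4.211718
x = r cos θ + √(L² − h²) = 13.155697 + 126.930144 = 140.085841
dx/dθ = −r sin θ − h·r cos θ/√(L² − h²) (θ in radians; h = -4.211718) = -4.351758

x = 140.0858, dx/dθ = -4.3518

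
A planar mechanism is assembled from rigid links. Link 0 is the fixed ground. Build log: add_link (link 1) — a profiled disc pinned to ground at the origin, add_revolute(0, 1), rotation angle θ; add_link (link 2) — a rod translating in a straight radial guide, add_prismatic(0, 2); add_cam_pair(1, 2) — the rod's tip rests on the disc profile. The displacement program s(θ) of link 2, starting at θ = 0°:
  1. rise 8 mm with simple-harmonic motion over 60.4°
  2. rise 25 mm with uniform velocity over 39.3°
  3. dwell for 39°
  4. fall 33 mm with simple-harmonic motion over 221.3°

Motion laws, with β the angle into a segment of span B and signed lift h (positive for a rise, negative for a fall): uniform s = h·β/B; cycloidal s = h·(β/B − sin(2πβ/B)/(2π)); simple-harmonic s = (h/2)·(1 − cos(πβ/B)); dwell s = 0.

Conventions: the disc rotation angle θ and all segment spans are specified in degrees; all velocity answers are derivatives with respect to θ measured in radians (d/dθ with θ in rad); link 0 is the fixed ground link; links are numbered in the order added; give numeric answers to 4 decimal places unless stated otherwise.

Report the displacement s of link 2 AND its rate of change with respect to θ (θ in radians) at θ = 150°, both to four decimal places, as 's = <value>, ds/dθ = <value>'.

seg 1 [0°–60.4°] simple-harmonic, h=8: full span → s += 8 → s = 8.0000
seg 2 [60.4°–99.7°] uniform, h=25: full span → s += 25 → s = 33.0000
seg 3 [99.7°–138.7°] dwell: s stays 33.0000
seg 4 [138.7°–360°] simple-harmonic, h=-33: θ=150° here. β=11.3, B=221.3. -33/2·(1 − cos(π·0.0511)) = -0.2118 → s = 32.7882
velocity in seg [138.7°–360°] (simple-harmonic), θ in radians: β = 11.3° = 0.1972 rad, B = 221.3° = 3.8624 rad; ds/dθ = (πh/(2B)) sin(πβ/B) = (π·(-33)/(2·3.8624)) sin(π·0.0511) = -2.143669 mm/rad

s = 32.7882, ds/dθ = -2.1437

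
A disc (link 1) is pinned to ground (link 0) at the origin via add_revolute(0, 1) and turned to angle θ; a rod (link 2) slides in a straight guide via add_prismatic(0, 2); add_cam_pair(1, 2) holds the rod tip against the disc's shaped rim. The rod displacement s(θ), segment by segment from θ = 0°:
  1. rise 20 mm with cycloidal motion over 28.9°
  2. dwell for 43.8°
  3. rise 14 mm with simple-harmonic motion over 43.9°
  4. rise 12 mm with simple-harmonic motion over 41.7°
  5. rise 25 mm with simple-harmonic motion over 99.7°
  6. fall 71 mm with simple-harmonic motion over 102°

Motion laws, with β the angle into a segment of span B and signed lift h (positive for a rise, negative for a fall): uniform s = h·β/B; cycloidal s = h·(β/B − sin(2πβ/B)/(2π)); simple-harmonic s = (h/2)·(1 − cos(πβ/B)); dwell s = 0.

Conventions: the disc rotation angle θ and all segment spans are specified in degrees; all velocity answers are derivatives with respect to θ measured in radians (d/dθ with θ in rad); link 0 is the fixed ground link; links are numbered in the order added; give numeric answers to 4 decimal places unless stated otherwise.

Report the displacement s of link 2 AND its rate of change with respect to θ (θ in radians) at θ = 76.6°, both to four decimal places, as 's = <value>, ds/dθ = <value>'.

segment 1 (0° to 28.9°, cycloidal, h = 20) is passed completely: s = 0.0000 + (20) = 20.0000
segment 2 (28.9° to 72.7°, dwell): s unchanged at 20.0000
θ = 76.6° falls in segment 3 (72.7° to 116.6°, simple-harmonic, h = 14): β = 76.6 − 72.7 = 3.9°, B = 43.9°; Δs = 14/2·(1 − cos(π·0.0888)) = 0.2709; s = 20.0000 + 0.2709 = 20.2709
velocity in seg [72.7°–116.6°] (simple-harmonic), θ in radians: β = 3.9° = 0.0681 rad, B = 43.9° = 0.7662 rad; ds/dθ = (πh/(2B)) sin(πβ/B) = (π·14/(2·0.7662)) sin(π·0.0888) = 7.906844 mm/rad

s = 20.2709, ds/dθ = 7.9068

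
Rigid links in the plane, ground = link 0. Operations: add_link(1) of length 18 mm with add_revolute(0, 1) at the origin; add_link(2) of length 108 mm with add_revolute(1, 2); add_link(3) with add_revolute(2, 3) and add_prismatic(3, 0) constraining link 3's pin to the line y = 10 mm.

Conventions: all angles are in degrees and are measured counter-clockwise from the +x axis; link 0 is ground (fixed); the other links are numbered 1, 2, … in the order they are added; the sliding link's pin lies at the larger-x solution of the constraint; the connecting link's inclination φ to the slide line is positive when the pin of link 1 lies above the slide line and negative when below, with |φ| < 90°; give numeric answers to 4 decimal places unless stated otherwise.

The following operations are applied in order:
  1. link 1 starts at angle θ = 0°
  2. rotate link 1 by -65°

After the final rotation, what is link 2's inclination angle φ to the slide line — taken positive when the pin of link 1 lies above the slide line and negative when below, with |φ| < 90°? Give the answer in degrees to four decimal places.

geometry: r = 18 mm, L = 108 mm, e = 10 mm; θ starts at 0°
rotate link 1 by -65°: θ ← 0° -65° = -65°
h = r sin θ − e = -16.313540 − 10 = -26.313540
sin φ = h / L = -26.313540 / 108 = -0.24364389
φ = arcsin(-0.24364389) = -14.101706°

-14.1017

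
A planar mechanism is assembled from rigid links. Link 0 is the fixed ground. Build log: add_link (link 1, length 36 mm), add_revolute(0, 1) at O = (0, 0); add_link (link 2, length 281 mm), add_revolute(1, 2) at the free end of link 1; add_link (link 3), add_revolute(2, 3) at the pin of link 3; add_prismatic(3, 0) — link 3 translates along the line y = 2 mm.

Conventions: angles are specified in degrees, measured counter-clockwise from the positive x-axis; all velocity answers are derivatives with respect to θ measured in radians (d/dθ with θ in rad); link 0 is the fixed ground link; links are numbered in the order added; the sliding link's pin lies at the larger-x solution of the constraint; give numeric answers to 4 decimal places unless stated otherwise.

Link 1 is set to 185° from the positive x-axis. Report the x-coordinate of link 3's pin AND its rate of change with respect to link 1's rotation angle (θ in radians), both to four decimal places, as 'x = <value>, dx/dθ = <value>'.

geometry: r = 36 mm, L = 281 mm, e = 2 mm
crank pin P = (r cos θ, r sin θ) = (-35.863009, -3.137607)
h = r sin θ − e = -3.137607 − 2 = -5.137607
x = r cos θ + √(L² − h²) = -35.863009 + 280.953030 = 245.090021
dx/dθ = −r sin θ − h·r cos θ/√(L² − h²) (θ in radians; h = -5.137607) = 2.481803

x = 245.0900, dx/dθ = 2.4818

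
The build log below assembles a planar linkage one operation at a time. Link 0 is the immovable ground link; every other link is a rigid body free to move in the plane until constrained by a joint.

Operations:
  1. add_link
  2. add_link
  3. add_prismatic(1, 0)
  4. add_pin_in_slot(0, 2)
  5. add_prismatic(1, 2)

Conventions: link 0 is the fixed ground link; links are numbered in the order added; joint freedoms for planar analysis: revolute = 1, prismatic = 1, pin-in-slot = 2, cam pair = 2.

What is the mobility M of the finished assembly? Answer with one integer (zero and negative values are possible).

ground; <1,0,0>
#1 <2,0,0>
#2 <3,0,0>
P:1↔0 J1 <3,1,0>
PS:0↔2 J2 <3,1,1>
P:1↔2 J1 <3,2,1>
3×2 − 2×2 − 1×1 = 1

M = 1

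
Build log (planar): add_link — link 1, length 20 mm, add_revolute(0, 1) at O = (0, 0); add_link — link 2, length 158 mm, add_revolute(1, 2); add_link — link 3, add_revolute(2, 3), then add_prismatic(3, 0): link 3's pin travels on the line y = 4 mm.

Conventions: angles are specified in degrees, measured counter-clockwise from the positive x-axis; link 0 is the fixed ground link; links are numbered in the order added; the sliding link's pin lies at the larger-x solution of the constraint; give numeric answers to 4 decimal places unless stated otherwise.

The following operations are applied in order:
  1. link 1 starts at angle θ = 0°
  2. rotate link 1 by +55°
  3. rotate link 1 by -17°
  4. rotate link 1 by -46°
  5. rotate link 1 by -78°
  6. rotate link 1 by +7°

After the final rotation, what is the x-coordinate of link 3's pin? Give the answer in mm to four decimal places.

geometry: r = 20 mm, L = 158 mm, e = 4 mm; θ starts at 0°
rotate link 1 by +55°: θ ← 0° +55° = 55°
rotate link 1 by -17°: θ ← 55° -17° = 38°
rotate link 1 by -46°: θ ← 38° -46° = -8°
rotate link 1 by -78°: θ ← -8° -78° = -86°
rotate link 1 by +7°: θ ← -86° +7° = -79°
crank pin P = (r cos θ, r sin θ) = (3.816180, -19.632544)
h = r sin θ − e = -19.632544 − 4 = -23.632544
x = r cos θ + √(L² − h²) = 3.816180 + 156.222607 = 160.038787

160.0388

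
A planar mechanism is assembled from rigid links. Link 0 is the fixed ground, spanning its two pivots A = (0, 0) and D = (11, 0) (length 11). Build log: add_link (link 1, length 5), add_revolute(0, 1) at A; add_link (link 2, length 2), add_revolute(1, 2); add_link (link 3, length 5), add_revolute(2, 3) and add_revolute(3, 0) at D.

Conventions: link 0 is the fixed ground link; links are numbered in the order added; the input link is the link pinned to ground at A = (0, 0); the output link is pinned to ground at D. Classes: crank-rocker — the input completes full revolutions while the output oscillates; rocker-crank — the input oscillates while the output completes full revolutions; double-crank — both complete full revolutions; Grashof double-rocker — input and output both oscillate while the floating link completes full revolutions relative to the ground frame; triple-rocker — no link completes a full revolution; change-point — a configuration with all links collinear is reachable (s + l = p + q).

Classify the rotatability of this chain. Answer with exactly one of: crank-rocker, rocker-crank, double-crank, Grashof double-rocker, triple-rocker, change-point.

lengths: ground=11, input=5, coupler=2, output=5
sorted: s=2 (shortest), l=11 (longest), p+q=10
s + l = 13 vs p + q = 10
s + l > p + q → non-Grashof → no link fully rotates → triple-rocker

triple-rocker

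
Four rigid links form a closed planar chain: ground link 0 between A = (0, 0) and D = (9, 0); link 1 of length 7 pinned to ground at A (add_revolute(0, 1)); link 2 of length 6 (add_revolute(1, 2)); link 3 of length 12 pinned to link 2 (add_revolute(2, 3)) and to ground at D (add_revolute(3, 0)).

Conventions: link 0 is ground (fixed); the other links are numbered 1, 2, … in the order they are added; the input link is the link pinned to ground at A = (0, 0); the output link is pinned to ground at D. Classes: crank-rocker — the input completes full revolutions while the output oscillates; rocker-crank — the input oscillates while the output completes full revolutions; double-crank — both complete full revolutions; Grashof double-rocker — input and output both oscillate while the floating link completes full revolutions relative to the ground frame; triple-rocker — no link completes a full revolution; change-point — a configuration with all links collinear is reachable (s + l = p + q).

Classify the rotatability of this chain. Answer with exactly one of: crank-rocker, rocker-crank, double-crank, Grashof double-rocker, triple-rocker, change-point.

lengths: ground=9, input=7, coupler=6, output=12
sorted: s=6 (shortest), l=12 (longest), p+q=16
s + l = 18 vs p + q = 16
s + l > p + q → non-Grashof → no link fully rotates → triple-rocker

triple-rocker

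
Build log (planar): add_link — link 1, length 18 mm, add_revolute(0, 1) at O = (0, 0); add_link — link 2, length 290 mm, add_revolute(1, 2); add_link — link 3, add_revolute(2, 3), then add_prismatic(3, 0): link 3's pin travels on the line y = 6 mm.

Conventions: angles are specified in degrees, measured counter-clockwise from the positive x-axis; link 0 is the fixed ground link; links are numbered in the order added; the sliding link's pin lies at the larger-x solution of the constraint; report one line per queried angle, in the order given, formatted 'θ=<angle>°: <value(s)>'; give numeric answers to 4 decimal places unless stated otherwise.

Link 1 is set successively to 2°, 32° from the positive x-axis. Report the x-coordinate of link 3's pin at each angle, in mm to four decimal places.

geometry: r = 18 mm, L = 290 mm, e = 6 mm
θ=2°: crank pin P = (r cos θ, r sin θ) = (17.989035, 0.628191)
θ=2°: h = r sin θ − e = 0.628191 − 6 = -5.371809
θ=2°: x = r cos θ + √(L² − h²) = 17.989035 + 289.950243 = 307.939278
θ=32°: crank pin P = (r cos θ, r sin θ) = (15.264866, 9.538547)
θ=32°: h = r sin θ − e = 9.538547 − 6 = 3.538547
θ=32°: x = r cos θ + √(L² − h²) = 15.264866 + 289.978411 = 305.243276

θ=2°: 307.9393
θ=32°: 305.2433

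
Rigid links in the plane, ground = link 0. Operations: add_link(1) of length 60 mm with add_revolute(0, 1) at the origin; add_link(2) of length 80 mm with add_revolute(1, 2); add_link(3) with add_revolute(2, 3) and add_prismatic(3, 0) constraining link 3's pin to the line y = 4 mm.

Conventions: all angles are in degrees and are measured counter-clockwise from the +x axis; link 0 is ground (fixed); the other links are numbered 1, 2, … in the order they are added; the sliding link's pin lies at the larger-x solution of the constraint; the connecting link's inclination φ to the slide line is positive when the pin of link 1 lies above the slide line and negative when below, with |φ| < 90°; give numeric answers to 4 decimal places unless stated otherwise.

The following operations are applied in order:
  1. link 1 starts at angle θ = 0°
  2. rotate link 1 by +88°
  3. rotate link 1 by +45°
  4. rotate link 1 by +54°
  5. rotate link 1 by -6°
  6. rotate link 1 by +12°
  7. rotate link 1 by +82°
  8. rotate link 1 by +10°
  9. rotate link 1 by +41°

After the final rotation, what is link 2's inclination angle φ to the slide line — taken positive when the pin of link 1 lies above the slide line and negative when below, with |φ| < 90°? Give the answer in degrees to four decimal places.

geometry: r = 60 mm, L = 80 mm, e = 4 mm; θ starts at 0°
rotate link 1 by +88°: θ ← 0° +88° = 88°
rotate link 1 by +45°: θ ← 88° +45° = 133°
rotate link 1 by +54°: θ ← 133° +54° = 187°
rotate link 1 by -6°: θ ← 187° -6° = 181°
rotate link 1 by +12°: θ ← 181° +12° = 193°
rotate link 1 by +82°: θ ← 193° +82° = 275°
rotate link 1 by +10°: θ ← 275° +10° = 285°
rotate link 1 by +41°: θ ← 285° +41° = 326°
h = r sin θ − e = -33.551574 − 4 = -37.551574
sin φ = h / L = -37.551574 / 80 = -0.46939468
φ = arcsin(-0.46939468) = -27.995011°

-27.9950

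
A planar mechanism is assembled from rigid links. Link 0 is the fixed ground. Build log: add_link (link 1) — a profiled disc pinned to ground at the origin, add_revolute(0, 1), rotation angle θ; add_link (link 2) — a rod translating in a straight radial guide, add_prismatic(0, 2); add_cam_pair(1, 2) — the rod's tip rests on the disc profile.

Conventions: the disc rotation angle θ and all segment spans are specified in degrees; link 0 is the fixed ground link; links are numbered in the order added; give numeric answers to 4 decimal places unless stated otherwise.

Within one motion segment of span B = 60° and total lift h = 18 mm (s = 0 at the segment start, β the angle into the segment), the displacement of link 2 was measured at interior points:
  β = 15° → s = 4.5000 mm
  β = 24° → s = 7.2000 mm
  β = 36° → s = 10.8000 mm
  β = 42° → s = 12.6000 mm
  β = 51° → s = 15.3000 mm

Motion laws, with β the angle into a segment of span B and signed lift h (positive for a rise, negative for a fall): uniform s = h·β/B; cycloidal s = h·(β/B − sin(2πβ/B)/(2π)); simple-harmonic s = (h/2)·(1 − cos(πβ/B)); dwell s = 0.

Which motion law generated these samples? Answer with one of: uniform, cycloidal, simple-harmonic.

candidates at β/B = r: uniform s = h·r (linear in β); cycloidal s = h·(r − sin(2πr)/(2π)); simple-harmonic s = (h/2)(1 − cos(πr))
β=15°: printed 4.5000 | uniform 4.5000, cycloidal 1.6352, simple-harmonic 2.6360
β=24°: printed 7.2000 | uniform 7.2000, cycloidal 5.5161, simple-harmonic 6.2188
β=36°: printed 10.8000 | uniform 10.8000, cycloidal 12.4839, simple-harmonic 11.7812
β=42°: printed 12.6000 | uniform 12.6000, cycloidal 15.3246, simple-harmonic 14.2901
β=51°: printed 15.3000 | uniform 15.3000, cycloidal 17.6177, simple-harmonic 17.0191
only one law matches every sample → uniform

uniform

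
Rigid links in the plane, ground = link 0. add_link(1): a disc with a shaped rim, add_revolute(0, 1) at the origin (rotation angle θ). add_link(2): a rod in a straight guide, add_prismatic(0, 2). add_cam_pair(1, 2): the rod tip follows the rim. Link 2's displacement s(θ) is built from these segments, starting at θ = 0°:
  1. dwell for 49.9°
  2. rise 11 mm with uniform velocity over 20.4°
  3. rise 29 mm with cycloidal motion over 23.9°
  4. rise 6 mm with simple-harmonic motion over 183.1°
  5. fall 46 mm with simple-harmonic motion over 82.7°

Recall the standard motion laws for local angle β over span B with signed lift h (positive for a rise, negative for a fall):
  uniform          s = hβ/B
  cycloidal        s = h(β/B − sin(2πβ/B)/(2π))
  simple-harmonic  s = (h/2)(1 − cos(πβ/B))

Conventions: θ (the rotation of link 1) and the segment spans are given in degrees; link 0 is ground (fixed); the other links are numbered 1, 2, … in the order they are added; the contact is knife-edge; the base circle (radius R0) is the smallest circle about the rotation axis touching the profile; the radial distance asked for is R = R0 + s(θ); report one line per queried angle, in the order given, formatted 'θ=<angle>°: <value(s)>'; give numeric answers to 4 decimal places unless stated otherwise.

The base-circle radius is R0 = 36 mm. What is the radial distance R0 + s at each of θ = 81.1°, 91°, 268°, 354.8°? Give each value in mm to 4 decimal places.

segment 1 (0° to 49.9°, dwell): s unchanged at 0.0000
segment 2 (49.9° to 70.3°, uniform, h = 11) is passed completely: s = 0.0000 + (11) = 11.0000
θ = 81.1° falls in segment 3 (70.3° to 94.2°, cycloidal, h = 29): β = 81.1 − 70.3 = 10.8°, B = 23.9°; Δs = 29·(0.4519 − sin(2π·0.4519)/(2π)) = 11.7304; s = 11.0000 + 11.7304 = 22.7304
θ = 91° falls in segment 3 (70.3° to 94.2°, cycloidal, h = 29): β = 91 − 70.3 = 20.7°, B = 23.9°; Δs = 29·(0.8661 − sin(2π·0.8661)/(2π)) = 28.5579; s = 11.0000 + 28.5579 = 39.5579
segment 3 (70.3° to 94.2°, cycloidal, h = 29) is passed completely: s = 11.0000 + (29) = 40.0000
θ = 268° falls in segment 4 (94.2° to 277.3°, simple-harmonic, h = 6): β = 268 − 94.2 = 173.8°, B = 183.1°; Δs = 6/2·(1 − cos(π·0.9492)) = 5.9619; s = 40.0000 + 5.9619 = 45.9619
segment 4 (94.2° to 277.3°, simple-harmonic, h = 6) is passed completely: s = 40.0000 + (6) = 46.0000
θ = 354.8° falls in segment 5 (277.3° to 360°, simple-harmonic, h = -46): β = 354.8 − 277.3 = 77.5°, B = 82.7°; Δs = -46/2·(1 − cos(π·0.9371)) = -45.5527; s = 46.0000 − 45.5527 = 0.4473
θ=81.1°: R = R0 + s = 36 + 22.7304 = 58.7304
θ=91°: R = R0 + s = 36 + 39.5579 = 75.5579
θ=268°: R = R0 + s = 36 + 45.9619 = 81.9619
θ=354.8°: R = R0 + s = 36 + 0.4473 = 36.4473

θ=81.1°: 58.7304
θ=91°: 75.5579
θ=268°: 81.9619
θ=354.8°: 36.4473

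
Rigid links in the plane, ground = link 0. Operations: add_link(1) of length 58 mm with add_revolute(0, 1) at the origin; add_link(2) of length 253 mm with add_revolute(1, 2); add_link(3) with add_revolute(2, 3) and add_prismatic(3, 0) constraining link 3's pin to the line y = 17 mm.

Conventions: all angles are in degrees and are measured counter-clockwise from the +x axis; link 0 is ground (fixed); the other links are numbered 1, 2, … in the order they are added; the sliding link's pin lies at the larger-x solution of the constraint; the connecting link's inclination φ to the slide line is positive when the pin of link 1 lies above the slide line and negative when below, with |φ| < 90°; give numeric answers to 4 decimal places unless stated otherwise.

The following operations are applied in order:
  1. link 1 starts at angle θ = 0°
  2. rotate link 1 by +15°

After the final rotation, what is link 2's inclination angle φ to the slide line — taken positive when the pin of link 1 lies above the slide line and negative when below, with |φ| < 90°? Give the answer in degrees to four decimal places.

geometry: r = 58 mm, L = 253 mm, e = 17 mm; θ starts at 0°
rotate link 1 by +15°: θ ← 0° +15° = 15°
h = r sin θ − e = 15.011505 − 17 = -1.988495
sin φ = h / L = -1.988495 / 253 = -0.00785967
φ = arcsin(-0.00785967) = -0.450330°

-0.4503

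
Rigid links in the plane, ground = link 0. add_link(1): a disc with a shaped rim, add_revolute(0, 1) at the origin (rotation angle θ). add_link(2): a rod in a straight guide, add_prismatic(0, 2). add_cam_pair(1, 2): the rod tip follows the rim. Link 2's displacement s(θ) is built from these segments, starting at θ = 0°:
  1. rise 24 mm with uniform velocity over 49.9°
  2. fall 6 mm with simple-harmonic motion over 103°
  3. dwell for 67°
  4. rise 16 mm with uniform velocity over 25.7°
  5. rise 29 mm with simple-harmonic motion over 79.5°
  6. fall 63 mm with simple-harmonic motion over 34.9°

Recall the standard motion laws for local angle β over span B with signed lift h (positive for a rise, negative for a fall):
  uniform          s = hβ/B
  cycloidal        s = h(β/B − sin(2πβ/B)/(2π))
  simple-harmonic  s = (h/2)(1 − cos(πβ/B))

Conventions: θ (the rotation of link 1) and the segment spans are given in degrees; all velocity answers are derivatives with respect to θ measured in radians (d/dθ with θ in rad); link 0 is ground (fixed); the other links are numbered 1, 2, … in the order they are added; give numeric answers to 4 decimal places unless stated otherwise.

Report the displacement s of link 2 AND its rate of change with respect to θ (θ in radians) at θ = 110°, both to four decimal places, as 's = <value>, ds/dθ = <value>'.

segment 1 (0° to 49.9°, uniform, h = 24) is passed completely: s = 0.0000 + (24) = 24.0000
θ = 110° falls in segment 2 (49.9° to 152.9°, simple-harmonic, h = -6): β = 110 − 49.9 = 60.1°, B = 103°; Δs = -6/2·(1 − cos(π·0.5835)) = -3.7779; s = 24.0000 − 3.7779 = 20.2221
velocity in seg [49.9°–152.9°] (simple-harmonic), θ in radians: β = 60.1° = 1.0489 rad, B = 103° = 1.7977 rad; ds/dθ = (πh/(2B)) sin(πβ/B) = (π·(-6)/(2·1.7977)) sin(π·0.5835) = -5.063387 mm/rad

s = 20.2221, ds/dθ = -5.0634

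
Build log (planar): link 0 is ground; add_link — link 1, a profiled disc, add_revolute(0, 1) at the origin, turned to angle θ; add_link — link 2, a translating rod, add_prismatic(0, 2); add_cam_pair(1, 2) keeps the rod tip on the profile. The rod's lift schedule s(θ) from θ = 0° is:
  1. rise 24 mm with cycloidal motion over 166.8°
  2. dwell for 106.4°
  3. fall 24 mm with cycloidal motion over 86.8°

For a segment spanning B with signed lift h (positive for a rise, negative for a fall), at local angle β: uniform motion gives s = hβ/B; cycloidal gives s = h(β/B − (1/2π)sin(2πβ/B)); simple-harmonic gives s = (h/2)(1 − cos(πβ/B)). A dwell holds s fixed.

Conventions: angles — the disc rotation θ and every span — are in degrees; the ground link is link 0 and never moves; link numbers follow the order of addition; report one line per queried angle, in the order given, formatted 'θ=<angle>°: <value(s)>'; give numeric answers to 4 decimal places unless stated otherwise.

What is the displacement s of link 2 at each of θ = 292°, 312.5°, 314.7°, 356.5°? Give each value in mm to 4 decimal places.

seg 1 [0°–166.8°] cycloidal, h=24: full span → s += 24 → s = 24.0000
seg 2 [166.8°–273.2°] dwell: s stays 24.0000
seg 3 [273.2°–360°] cycloidal, h=-24: θ=292° here. β=18.8, B=86.8. -24·(0.2166 − sin(2π·0.2166)/(2π)) = -1.4623 → s = 22.5377
seg 3 [273.2°–360°] cycloidal, h=-24: θ=312.5° here. β=39.3, B=86.8. -24·(0.4528 − sin(2π·0.4528)/(2π)) = -9.7493 → s = 14.2507
seg 3 [273.2°–360°] cycloidal, h=-24: θ=314.7° here. β=41.5, B=86.8. -24·(0.4781 − sin(2π·0.4781)/(2π)) = -10.9510 → s = 13.0490
seg 3 [273.2°–360°] cycloidal, h=-24: θ=356.5° here. β=83.3, B=86.8. -24·(0.9597 − sin(2π·0.9597)/(2π)) = -23.9897 → s = 0.0103

θ=292°: 22.5377
θ=312.5°: 14.2507
θ=314.7°: 13.0490
θ=356.5°: 0.0103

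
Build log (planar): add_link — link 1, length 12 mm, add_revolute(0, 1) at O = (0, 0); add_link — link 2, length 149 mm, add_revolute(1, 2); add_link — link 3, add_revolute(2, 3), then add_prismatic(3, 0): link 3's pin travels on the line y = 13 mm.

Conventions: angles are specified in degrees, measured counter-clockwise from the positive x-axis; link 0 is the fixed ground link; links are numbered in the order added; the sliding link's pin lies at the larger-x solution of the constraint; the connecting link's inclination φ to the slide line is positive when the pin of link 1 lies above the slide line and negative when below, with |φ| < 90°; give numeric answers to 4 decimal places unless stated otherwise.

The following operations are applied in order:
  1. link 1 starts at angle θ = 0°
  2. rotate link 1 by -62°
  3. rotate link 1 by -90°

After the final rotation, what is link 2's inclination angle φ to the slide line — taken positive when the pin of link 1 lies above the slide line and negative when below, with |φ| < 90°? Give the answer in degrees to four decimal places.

geometry: r = 12 mm, L = 149 mm, e = 13 mm; θ starts at 0°
rotate link 1 by -62°: θ ← 0° -62° = -62°
rotate link 1 by -90°: θ ← -62° -90° = -152°
h = r sin θ − e = -5.633659 − 13 = -18.633659
sin φ = h / L = -18.633659 / 149 = -0.12505811
φ = arcsin(-0.12505811) = -7.184112°

-7.1841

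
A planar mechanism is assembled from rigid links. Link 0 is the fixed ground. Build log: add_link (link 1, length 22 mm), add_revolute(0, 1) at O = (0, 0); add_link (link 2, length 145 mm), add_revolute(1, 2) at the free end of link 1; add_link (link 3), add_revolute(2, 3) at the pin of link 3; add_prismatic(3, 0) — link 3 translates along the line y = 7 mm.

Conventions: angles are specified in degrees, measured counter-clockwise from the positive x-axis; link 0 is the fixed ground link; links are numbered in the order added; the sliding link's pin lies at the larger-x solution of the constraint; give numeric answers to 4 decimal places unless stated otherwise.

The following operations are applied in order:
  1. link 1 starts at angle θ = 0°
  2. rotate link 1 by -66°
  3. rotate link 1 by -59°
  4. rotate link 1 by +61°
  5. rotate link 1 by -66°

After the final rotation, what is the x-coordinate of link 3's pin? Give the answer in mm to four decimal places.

geometry: r = 22 mm, L = 145 mm, e = 7 mm; θ starts at 0°
rotate link 1 by -66°: θ ← 0° -66° = -66°
rotate link 1 by -59°: θ ← -66° -59° = -125°
rotate link 1 by +61°: θ ← -125° +61° = -64°
rotate link 1 by -66°: θ ← -64° -66° = -130°
crank pin P = (r cos θ, r sin θ) = (-14.141327, -16.852978)
h = r sin θ − e = -16.852978 − 7 = -23.852978
x = r cos θ + √(L² − h²) = -14.141327 + 143.024597 = 128.883270

128.8833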